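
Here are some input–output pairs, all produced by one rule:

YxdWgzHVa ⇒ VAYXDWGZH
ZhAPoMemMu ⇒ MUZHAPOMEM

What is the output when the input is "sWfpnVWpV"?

PVSWFPNVW

The pattern: move the last 2 characters to the front (rotate right by 2), then convert every letter to uppercase.
"sWfpnVWpV" → "PVSWFPNVW".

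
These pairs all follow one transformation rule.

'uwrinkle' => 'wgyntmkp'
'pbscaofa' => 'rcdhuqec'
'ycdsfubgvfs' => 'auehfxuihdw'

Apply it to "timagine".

vgkpokci

Rule — take characters alternately from the front and the back (1st, last, 2nd, 2nd-last, ...), then shift every letter 2 places forward in the alphabet (wrapping around).
Applying both steps to "timagine": "teinmiag", then "vgkpokci".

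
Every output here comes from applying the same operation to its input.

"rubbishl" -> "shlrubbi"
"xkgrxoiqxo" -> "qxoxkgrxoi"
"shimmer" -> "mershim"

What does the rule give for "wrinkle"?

What's happening: move the last 3 characters to the front (rotate right by 3).
On "wrinkle" that produces "klewrin".

klewrin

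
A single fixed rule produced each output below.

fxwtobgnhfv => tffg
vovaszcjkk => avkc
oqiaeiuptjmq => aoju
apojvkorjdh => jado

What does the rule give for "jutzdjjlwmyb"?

In each case the input is transformed by: keep one character in every 3, starting at position 1 (positions 1st, 4th, 7th, ...), then swap each adjacent pair of characters (1↔2, 3↔4, ...).
"jutzdjjlwmyb" → "jzjm" → "zjmj".
(Check on "vovaszcjkk": → "vack" → "avkc" ✓)

zjmj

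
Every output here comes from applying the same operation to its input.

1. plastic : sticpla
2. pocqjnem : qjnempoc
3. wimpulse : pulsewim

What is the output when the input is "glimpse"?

mpsegli

What's happening: move the first 3 characters to the end (rotate left by 3).
Applying that to "glimpse" gives "mpsegli".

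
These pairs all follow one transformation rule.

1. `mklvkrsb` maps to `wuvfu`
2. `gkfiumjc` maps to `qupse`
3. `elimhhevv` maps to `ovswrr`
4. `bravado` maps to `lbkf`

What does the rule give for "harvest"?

rkbf

What's happening: shift every letter 10 places forward in the alphabet (wrapping around), then delete the last 3 characters.
Working it through for "harvest": intermediate "rkbfocd", final "rkbf".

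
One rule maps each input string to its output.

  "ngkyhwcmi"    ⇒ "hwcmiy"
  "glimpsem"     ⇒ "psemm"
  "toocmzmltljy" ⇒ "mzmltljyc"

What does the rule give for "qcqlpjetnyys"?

The transformation: delete the first 3 characters, then move the first character to the end.
For "qcqlpjetnyys", step one produces "lpjetnyys"; step two turns that into "pjetnyysl".

pjetnyysl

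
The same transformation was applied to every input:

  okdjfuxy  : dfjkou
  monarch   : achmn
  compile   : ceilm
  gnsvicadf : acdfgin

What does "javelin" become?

aeijl

Looking at the pairs, the operation is to sort the characters into alphabetical order, then delete the last 2 characters.
"javelin" → "aeijlnv" → "aeijl".
(Check on "gnsvicadf": → "acdfginsv" → "acdfgin" ✓)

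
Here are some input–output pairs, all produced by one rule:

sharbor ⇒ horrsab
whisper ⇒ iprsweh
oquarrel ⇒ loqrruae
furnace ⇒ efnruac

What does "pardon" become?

Each output is the input with this applied: sort the characters into alphabetical order, then move the first 2 characters to the end (rotate left by 2).
On "pardon": the first step gives "adnopr", and the second then gives "noprad".

noprad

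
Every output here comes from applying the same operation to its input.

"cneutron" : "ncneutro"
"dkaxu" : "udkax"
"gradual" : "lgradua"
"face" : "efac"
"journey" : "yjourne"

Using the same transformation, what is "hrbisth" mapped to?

hhrbist

The rule is to move the last character to the front.
On "hrbisth" that produces "hhrbist".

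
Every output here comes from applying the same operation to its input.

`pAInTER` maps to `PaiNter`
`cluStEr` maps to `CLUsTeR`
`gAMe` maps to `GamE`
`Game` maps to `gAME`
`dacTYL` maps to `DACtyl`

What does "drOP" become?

DRop

The rule is to flip the case of every letter.
For "drOP" the result is "DRop".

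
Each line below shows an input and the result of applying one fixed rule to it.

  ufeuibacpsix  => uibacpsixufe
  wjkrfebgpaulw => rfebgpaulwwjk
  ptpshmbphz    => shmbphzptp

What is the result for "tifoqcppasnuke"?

What's happening: move the first 3 characters to the end (rotate left by 3).
Applying that to "tifoqcppasnuke" gives "oqcppasnuketif".

oqcppasnuketif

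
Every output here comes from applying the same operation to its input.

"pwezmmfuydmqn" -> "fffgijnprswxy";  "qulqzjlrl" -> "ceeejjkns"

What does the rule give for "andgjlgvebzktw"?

Rule — shift every letter 7 places backward in the alphabet (wrapping around), then sort the characters into alphabetical order.
"andgjlgvebzktw" → "tgwzcezoxusdmp" → "cdegmopstuwxzz".

cdegmopstuwxzz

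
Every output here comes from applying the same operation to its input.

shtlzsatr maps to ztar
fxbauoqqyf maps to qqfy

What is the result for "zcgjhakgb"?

Rule — swap each adjacent pair of characters (1↔2, 3↔4, ...), then keep only the last 4 characters.
"zcgjhakgb" → "czjgahgkb" → "hgkb".

hgkb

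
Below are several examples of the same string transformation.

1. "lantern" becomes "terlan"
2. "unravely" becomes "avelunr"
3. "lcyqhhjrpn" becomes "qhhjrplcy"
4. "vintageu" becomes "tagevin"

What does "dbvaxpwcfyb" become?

axpwcfydbv

In each case the input is transformed by: delete the last character, then move the first 3 characters to the end (rotate left by 3).
Doing the same to "dbvaxpwcfyb": "axpwcfydbv".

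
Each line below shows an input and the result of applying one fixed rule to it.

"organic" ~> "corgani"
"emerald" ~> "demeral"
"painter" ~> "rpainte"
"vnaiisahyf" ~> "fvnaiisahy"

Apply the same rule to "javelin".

njaveli

The pattern: move the last character to the front.
"javelin" → "njaveli".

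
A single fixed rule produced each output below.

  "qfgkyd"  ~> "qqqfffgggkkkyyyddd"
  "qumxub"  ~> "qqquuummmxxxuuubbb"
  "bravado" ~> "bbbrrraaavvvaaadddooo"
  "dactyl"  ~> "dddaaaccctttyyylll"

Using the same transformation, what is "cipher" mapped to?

Looking at the pairs, the operation is to repeat every character 3 times.
Doing the same to "cipher": "ccciiippphhheeerrr".

ccciiippphhheeerrr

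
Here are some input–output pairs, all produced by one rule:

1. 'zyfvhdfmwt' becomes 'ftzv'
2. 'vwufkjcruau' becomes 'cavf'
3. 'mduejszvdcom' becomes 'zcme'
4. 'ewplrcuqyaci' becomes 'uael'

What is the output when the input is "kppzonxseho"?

Rule — keep one character in every 3, starting at position 1 (positions 1st, 4th, 7th, ...), then swap the front and back halves of the string.
For "kppzonxseho", step one produces "kzxh"; step two turns that into "xhkz".

xhkz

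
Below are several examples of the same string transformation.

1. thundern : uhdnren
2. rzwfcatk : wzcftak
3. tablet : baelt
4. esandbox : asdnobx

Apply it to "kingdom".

nidgmo

Looking at the pairs, the operation is to delete the first character, then swap each adjacent pair of characters (1↔2, 3↔4, ...).
On "kingdom": the first step gives "ingdom", and the second then gives "nidgmo".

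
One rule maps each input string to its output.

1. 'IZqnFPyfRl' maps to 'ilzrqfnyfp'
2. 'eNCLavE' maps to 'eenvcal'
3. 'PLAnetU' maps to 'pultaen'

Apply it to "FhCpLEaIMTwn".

fnhwctpmliea

In each case the input is transformed by: take characters alternately from the front and the back (1st, last, 2nd, 2nd-last, ...), then convert every letter to lowercase.
On "FhCpLEaIMTwn" that produces "fnhwctpmliea".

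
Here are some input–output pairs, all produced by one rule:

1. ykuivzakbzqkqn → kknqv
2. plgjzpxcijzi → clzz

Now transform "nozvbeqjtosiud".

bdjos

Each output is the input with this applied: keep one character in every 3, starting at position 2 (positions 2nd, 5th, 8th, ...), then sort the characters into alphabetical order.
Working it through for "nozvbeqjtosiud": intermediate "objsd", final "bdjos".
(Check on "plgjzpxcijzi": → "lzcz" → "clzz" ✓)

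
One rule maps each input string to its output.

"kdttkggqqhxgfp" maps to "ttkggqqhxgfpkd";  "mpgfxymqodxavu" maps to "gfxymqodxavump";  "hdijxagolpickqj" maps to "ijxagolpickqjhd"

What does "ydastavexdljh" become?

astavexdljhyd

Looking at the pairs, the operation is to move the first 2 characters to the end (rotate left by 2).
For "ydastavexdljh" the result is "astavexdljhyd".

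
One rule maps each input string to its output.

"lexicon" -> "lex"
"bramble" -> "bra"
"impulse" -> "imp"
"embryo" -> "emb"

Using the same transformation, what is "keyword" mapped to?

The pattern: keep only the first 3 characters.
Applying that to "keyword" gives "key".

key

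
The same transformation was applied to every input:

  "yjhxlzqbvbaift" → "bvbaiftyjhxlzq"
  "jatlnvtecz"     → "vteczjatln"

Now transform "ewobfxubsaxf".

ubsaxfewobfx

In each case the input is transformed by: swap the front and back halves of the string.
Applying that to "ewobfxubsaxf" gives "ubsaxfewobfx".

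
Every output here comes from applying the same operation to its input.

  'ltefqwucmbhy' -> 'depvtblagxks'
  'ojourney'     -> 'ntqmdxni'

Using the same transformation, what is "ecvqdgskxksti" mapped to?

upcfrjwjrshdb

Rule — move the first 2 characters to the end (rotate left by 2), then shift every letter 1 place backward in the alphabet (wrapping around).
Applying both steps to "ecvqdgskxksti": "vqdgskxkstiec", then "upcfrjwjrshdb".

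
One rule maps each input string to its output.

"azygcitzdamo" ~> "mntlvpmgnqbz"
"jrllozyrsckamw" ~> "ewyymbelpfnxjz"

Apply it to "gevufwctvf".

rthijsgpsi

The rule is to shift every letter 13 places forward in the alphabet (wrapping around) — i.e. ROT13, then swap each adjacent pair of characters (1↔2, 3↔4, ...).
Working it through for "gevufwctvf": intermediate "trihsjpgis", final "rthijsgpsi".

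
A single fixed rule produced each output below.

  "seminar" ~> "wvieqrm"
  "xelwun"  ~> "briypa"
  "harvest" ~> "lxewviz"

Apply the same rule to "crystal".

gpvecxw

The transformation: shift every letter 4 places forward in the alphabet (wrapping around), then take characters alternately from the front and the back (1st, last, 2nd, 2nd-last, ...).
"crystal" → "gvcwxep" → "gpvecxw".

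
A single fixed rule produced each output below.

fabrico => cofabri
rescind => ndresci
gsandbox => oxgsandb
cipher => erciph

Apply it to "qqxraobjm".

Rule — move the last 2 characters to the front (rotate right by 2).
Applying that to "qqxraobjm" gives "jmqqxraob".

jmqqxraob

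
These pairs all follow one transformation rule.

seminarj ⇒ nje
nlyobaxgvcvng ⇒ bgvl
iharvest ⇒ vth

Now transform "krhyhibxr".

hxr

The pattern: keep one character in every 3, starting at position 2 (positions 2nd, 5th, 8th, ...), then move the first character to the end.
Working it through for "krhyhibxr": intermediate "rhx", final "hxr".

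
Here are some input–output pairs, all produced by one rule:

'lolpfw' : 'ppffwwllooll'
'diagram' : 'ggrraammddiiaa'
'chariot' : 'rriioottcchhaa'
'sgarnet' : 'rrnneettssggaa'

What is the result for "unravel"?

aavveelluunnrr

The pattern: move the first 3 characters to the end (rotate left by 3), then double every character.
"unravel" → "avelunr" → "aavveelluunnrr".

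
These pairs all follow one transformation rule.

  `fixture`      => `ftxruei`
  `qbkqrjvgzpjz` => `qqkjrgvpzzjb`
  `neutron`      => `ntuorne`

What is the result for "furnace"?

Rule — swap each adjacent pair of characters (1↔2, 3↔4, ...), then move the first character to the end.
On "furnace": the first step gives "ufnrcae", and the second then gives "fnrcaeu".

fnrcaeu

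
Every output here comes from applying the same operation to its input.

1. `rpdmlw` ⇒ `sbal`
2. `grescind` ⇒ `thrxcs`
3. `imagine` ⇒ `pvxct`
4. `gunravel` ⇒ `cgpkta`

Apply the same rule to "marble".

The pattern: shift every letter 11 places backward in the alphabet (wrapping around), then delete the first 2 characters.
On "marble": the first step gives "bpgqat", and the second then gives "gqat".

gqat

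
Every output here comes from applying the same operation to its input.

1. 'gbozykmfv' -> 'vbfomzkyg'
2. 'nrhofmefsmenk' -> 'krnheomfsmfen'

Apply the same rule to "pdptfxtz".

zdtpxtfp

Each output is the input with this applied: take characters alternately from the front and the back (1st, last, 2nd, 2nd-last, ...), then move the first character to the end.
Applying both steps to "pdptfxtz": "pzdtpxtf", then "zdtpxtfp".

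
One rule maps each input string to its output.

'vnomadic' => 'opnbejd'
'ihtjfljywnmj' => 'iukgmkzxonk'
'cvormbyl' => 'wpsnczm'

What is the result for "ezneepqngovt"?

aoffqrohpwu

The rule is to delete the first character, then shift every letter 1 place forward in the alphabet (wrapping around).
Applying both steps to "ezneepqngovt": "zneepqngovt", then "aoffqrohpwu".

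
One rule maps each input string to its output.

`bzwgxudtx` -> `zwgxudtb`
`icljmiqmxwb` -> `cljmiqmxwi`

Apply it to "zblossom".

Looking at the pairs, the operation is to delete the last character, then move the first character to the end.
For "zblossom" the result is "blossoz".

blossoz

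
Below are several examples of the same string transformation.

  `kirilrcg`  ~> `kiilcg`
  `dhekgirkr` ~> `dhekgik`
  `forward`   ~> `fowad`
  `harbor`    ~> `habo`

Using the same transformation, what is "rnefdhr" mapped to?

nefdh

Rule — remove every "r".
Doing the same to "rnefdhr": "nefdh".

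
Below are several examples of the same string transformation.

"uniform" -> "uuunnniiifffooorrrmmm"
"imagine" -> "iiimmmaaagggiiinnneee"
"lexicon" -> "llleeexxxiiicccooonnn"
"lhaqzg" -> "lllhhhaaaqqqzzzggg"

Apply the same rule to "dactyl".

What's happening: repeat every character 3 times.
On "dactyl" that produces "dddaaaccctttyyylll".

dddaaaccctttyyylll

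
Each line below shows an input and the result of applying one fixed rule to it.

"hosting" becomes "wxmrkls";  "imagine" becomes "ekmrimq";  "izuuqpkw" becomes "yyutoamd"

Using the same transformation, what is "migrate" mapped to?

The rule is to shift every letter 4 places forward in the alphabet (wrapping around), then move the first 2 characters to the end (rotate left by 2).
"migrate" → "qmkvexi" → "kvexiqm".

kvexiqm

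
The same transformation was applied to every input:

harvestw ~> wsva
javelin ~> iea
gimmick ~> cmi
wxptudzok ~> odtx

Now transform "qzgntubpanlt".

tnpunz

Rule — keep every other character starting from the second (positions 2nd, 4th, 6th, ...), then reverse the string.
"qzgntubpanlt" → "znupnt" → "tnpunz".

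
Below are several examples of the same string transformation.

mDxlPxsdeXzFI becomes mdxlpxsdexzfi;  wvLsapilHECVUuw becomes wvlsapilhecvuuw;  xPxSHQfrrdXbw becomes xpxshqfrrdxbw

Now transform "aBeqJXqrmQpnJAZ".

The rule is to convert every letter to lowercase.
So "aBeqJXqrmQpnJAZ" becomes "abeqjxqrmqpnjaz".

abeqjxqrmqpnjaz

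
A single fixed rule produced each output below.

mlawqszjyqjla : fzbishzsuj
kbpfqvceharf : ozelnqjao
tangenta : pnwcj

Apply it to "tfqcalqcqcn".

ljuzlzlw

Rule — delete the first 3 characters, then shift every letter 9 places forward in the alphabet (wrapping around).
For "tfqcalqcqcn", step one produces "calqcqcn"; step two turns that into "ljuzlzlw".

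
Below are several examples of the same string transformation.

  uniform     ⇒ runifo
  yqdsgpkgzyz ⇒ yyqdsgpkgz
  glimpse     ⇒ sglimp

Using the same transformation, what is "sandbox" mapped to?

osandb

The transformation: delete the last character, then move the last character to the front.
Applying both steps to "sandbox": "sandbo", then "osandb".
(Check on "yqdsgpkgzyz": → "yqdsgpkgzy" → "yyqdsgpkgz" ✓)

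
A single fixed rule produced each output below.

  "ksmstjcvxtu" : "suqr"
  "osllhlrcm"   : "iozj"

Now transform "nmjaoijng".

fgkd

Rule — shift every letter 3 places backward in the alphabet (wrapping around), then keep only the last 4 characters.
Starting from "nmjaoijng": after the first operation, "kjgxlfgkd"; after the second, "fgkd".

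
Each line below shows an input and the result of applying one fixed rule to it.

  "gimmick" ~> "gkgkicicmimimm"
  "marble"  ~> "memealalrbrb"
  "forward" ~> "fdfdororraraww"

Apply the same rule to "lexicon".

The transformation: double every character, then take characters alternately from the front and the back (1st, last, 2nd, 2nd-last, ...).
Applying both steps to "lexicon": "lleexxiiccoonn", then "lnlneoeoxcxcii".
(Check on "forward": → "ffoorrwwaarrdd" → "fdfdororraraww" ✓)

lnlneoeoxcxcii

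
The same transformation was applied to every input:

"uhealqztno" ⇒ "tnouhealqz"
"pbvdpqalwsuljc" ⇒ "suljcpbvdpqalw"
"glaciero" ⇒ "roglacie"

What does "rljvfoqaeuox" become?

In each case the input is transformed by: swap the front and back halves of the string, then move the first 2 characters to the end (rotate left by 2).
For "rljvfoqaeuox", step one produces "qaeuoxrljvfo"; step two turns that into "euoxrljvfoqa".
(Check on "uhealqztno": → "qztnouheal" → "tnouhealqz" ✓)

euoxrljvfoqa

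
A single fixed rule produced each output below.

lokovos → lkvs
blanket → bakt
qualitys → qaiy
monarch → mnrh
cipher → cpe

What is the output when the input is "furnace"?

The transformation: keep every other character starting from the first (positions 1st, 3rd, 5th, ...).
"furnace" → "frae".

frae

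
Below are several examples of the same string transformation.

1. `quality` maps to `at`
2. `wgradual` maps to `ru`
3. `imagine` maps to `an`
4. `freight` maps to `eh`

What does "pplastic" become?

The pattern: keep one character in every 3, starting at position 3 (positions 3rd, 6th, 9th, ...).
So "pplastic" becomes "lt".

lt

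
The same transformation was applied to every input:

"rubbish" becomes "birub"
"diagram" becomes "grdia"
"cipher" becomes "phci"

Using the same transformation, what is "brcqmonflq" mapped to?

nfbrcqmo

In each case the input is transformed by: delete the last 2 characters, then move the last 2 characters to the front (rotate right by 2).
Working it through for "brcqmonflq": intermediate "brcqmonf", final "nfbrcqmo".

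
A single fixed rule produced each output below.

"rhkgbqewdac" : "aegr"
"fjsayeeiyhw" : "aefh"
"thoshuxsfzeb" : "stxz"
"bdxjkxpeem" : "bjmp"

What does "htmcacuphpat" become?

chpu

Rule — keep one character in every 3, starting at position 1 (positions 1st, 4th, 7th, ...), then sort the characters into alphabetical order.
On "htmcacuphpat": the first step gives "hcup", and the second then gives "chpu".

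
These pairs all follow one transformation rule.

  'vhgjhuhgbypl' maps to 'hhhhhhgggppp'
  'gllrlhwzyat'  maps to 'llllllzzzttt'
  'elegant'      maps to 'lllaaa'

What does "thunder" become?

The transformation: keep one character in every 3, starting at position 2 (positions 2nd, 5th, 8th, ...), then repeat every character 3 times.
Starting from "thunder": after the first operation, "hd"; after the second, "hhhddd".
(Check on "vhgjhuhgbypl": → "hhgp" → "hhhhhhgggppp" ✓)

hhhddd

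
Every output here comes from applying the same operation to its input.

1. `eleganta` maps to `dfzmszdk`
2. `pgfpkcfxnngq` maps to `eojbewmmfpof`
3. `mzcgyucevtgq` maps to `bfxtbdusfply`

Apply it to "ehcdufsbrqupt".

bcteraqptosdg

The pattern: move the first 2 characters to the end (rotate left by 2), then shift every letter 1 place backward in the alphabet (wrapping around).
On "ehcdufsbrqupt": the first step gives "cdufsbrqupteh", and the second then gives "bcteraqptosdg".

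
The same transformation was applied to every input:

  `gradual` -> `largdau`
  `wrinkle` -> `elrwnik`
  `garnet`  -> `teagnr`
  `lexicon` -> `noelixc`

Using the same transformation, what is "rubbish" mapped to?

hsurbbi

The pattern: move the last 2 characters to the front (rotate right by 2), then swap each adjacent pair of characters (1↔2, 3↔4, ...).
For "rubbish", step one produces "shrubbi"; step two turns that into "hsurbbi".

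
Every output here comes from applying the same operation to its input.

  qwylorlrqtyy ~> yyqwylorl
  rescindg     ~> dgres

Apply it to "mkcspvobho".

homkcsp

In each case the input is transformed by: move the last 2 characters to the front (rotate right by 2), then delete the last 3 characters.
Applying both steps to "mkcspvobho": "homkcspvob", then "homkcsp".
(Check on "rescindg": → "dgrescin" → "dgres" ✓)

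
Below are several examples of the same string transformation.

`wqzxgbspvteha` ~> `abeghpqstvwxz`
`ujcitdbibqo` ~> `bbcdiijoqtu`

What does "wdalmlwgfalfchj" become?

The rule is to sort the characters into alphabetical order.
For "wdalmlwgfalfchj" the result is "aacdffghjlllmww".

aacdffghjlllmww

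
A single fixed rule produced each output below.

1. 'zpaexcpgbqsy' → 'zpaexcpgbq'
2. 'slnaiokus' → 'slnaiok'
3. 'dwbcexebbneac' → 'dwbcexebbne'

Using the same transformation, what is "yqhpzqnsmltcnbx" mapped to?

yqhpzqnsmltcn

The rule is to delete the last 2 characters.
So "yqhpzqnsmltcnbx" becomes "yqhpzqnsmltcn".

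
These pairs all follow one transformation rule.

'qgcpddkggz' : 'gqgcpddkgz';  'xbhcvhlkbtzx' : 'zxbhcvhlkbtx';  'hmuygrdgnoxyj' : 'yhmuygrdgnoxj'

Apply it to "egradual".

aegradul

Rule — move the last character to the front, then swap the first and last characters.
For "egradual", step one produces "legradua"; step two turns that into "aegradul".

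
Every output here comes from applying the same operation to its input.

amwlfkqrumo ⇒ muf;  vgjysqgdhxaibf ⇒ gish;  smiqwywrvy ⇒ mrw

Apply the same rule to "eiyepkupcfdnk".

Each output is the input with this applied: take characters alternately from the front and the back (1st, last, 2nd, 2nd-last, ...), then keep one character in every 3, starting at position 3 (positions 3rd, 6th, 9th, ...).
For "eiyepkupcfdnk", step one produces "ekinydefpckpu"; step two turns that into "idpp".

idpp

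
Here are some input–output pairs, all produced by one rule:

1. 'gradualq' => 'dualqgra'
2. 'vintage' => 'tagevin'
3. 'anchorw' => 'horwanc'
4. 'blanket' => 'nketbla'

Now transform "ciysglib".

sglibciy

Looking at the pairs, the operation is to move the first 3 characters to the end (rotate left by 3).
Doing the same to "ciysglib": "sglibciy".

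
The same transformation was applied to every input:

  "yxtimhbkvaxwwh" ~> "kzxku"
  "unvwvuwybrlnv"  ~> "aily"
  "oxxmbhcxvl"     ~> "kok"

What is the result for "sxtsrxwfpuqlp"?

kesd

Looking at the pairs, the operation is to shift every letter 13 places forward in the alphabet (wrapping around) — i.e. ROT13, then keep one character in every 3, starting at position 2 (positions 2nd, 5th, 8th, ...).
Working it through for "sxtsrxwfpuqlp": intermediate "fkgfekjschdyc", final "kesd".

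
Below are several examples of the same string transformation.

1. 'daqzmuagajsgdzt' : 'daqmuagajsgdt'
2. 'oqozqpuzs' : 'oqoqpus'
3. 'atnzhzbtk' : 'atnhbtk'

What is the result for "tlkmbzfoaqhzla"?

tlkmbfoaqhla

The transformation: remove every "z".
Applying that to "tlkmbzfoaqhzla" gives "tlkmbfoaqhla".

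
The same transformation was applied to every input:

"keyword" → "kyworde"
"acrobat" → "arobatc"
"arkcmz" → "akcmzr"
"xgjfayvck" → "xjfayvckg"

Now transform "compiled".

cmpiledo

The transformation: move the first character to the end, then swap the first and last characters.
Starting from "compiled": after the first operation, "ompiledc"; after the second, "cmpiledo".
(Check on "keyword": → "eywordk" → "kyworde" ✓)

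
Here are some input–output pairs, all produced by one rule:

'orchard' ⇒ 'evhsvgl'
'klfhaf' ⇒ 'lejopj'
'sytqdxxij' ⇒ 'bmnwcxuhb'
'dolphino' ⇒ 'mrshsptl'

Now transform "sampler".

What's happening: shift every letter 4 places forward in the alphabet (wrapping around), then move the last 3 characters to the front (rotate right by 3).
"sampler" → "weqtpiv" → "pivweqt".

pivweqt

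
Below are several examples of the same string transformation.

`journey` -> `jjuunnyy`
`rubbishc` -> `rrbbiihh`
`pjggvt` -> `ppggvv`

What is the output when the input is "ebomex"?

eeooee

Rule — keep every other character starting from the first (positions 1st, 3rd, 5th, ...), then double every character.
"ebomex" → "eoe" → "eeooee".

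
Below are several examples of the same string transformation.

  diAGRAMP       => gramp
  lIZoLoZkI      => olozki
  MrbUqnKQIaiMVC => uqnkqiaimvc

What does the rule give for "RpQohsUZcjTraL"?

ohsuzcjtral

Rule — delete the first 3 characters, then convert every letter to lowercase.
Applying both steps to "RpQohsUZcjTraL": "ohsUZcjTraL", then "ohsuzcjtral".
(Check on "lIZoLoZkI": → "oLoZkI" → "olozki" ✓)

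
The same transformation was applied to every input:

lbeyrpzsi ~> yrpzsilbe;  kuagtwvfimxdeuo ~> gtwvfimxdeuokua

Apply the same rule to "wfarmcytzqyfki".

rmcytzqyfkiwfa

In each case the input is transformed by: move the first 3 characters to the end (rotate left by 3).
Applying that to "wfarmcytzqyfki" gives "rmcytzqyfkiwfa".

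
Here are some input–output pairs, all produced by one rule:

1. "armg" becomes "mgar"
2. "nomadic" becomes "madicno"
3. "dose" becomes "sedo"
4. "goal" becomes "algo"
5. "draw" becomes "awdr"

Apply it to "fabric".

In each case the input is transformed by: move the first 2 characters to the end (rotate left by 2).
For "fabric" the result is "bricfa".

bricfa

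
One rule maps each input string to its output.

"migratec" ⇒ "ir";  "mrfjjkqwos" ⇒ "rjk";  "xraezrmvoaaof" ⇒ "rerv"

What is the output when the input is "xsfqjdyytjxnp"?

The pattern: keep every other character starting from the second (positions 2nd, 4th, 6th, ...), then delete the last 2 characters.
For "xsfqjdyytjxnp", step one produces "sqdyjn"; step two turns that into "sqdy".

sqdy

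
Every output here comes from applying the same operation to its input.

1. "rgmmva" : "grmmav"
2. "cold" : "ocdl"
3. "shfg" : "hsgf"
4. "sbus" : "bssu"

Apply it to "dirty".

idtry

Each output is the input with this applied: swap each adjacent pair of characters (1↔2, 3↔4, ...).
On "dirty" that produces "idtry".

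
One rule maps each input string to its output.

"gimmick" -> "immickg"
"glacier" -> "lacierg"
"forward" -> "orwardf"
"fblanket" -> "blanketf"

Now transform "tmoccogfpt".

What's happening: move the first character to the end.
Doing the same to "tmoccogfpt": "moccogfptt".

moccogfptt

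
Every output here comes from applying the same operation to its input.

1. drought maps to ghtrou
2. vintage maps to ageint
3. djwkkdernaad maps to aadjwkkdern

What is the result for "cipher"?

herip

The pattern: delete the first character, then move the last 3 characters to the front (rotate right by 3).
On "cipher" that produces "herip".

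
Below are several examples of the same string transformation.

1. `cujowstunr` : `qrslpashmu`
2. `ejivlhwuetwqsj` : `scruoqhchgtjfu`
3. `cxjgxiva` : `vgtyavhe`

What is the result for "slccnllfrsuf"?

jdpqsdqjaalj

What's happening: swap the front and back halves of the string, then shift every letter 2 places backward in the alphabet (wrapping around).
On "slccnllfrsuf" that produces "jdpqsdqjaalj".
(Check on "ejivlhwuetwqsj": → "uetwqsjejivlhw" → "scruoqhchgtjfu" ✓)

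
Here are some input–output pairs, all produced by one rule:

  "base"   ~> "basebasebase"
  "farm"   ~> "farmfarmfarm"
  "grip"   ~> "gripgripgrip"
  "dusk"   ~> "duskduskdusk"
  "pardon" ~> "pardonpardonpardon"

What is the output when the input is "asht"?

In each case the input is transformed by: write the whole string 3 times in a row.
"asht" → "ashtashtasht".

ashtashtasht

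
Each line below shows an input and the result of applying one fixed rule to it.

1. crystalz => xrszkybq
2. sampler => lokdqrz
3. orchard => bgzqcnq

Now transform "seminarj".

The rule is to shift every letter 1 place backward in the alphabet (wrapping around), then move the first 2 characters to the end (rotate left by 2).
On "seminarj": the first step gives "rdlhmzqi", and the second then gives "lhmzqird".

lhmzqird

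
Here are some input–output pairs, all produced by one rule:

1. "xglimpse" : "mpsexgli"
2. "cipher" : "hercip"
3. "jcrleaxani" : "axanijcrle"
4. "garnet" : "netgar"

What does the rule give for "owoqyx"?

The pattern: swap the front and back halves of the string.
"owoqyx" → "qyxowo".

qyxowo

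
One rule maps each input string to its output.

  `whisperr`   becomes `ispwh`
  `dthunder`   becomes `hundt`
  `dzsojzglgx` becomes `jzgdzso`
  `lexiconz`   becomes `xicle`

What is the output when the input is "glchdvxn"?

chdgl

The pattern: delete the last 3 characters, then move the last 3 characters to the front (rotate right by 3).
Starting from "glchdvxn": after the first operation, "glchd"; after the second, "chdgl".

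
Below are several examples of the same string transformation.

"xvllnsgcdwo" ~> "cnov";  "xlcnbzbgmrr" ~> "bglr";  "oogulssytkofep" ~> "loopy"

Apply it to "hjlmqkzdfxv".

djqv

The transformation: keep one character in every 3, starting at position 2 (positions 2nd, 5th, 8th, ...), then sort the characters into alphabetical order.
Applying both steps to "hjlmqkzdfxv": "jqdv", then "djqv".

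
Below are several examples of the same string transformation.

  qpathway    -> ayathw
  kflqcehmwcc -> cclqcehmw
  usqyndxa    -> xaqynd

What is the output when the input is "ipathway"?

The pattern: delete the first 2 characters, then move the last 2 characters to the front (rotate right by 2).
On "ipathway" that produces "ayathw".

ayathw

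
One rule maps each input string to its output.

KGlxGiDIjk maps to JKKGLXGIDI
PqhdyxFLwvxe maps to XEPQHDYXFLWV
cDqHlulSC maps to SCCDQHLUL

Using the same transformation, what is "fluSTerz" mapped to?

RZFLUSTE

In each case the input is transformed by: move the last 2 characters to the front (rotate right by 2), then convert every letter to uppercase.
"fluSTerz" → "rzfluSTe" → "RZFLUSTE".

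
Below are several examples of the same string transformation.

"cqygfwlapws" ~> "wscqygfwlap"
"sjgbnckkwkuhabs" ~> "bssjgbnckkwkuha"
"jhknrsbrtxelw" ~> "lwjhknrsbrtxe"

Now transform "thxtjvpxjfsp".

spthxtjvpxjf

The pattern: move the last 2 characters to the front (rotate right by 2).
So "thxtjvpxjfsp" becomes "spthxtjvpxjf".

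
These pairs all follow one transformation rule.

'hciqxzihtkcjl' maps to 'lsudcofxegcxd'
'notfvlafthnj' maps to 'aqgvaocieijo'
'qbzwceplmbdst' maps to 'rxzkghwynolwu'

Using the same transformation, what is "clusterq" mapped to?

nozmlxgp

Looking at the pairs, the operation is to shift every letter 5 places backward in the alphabet (wrapping around), then move the first 3 characters to the end (rotate left by 3).
For "clusterq", step one produces "xgpnozml"; step two turns that into "nozmlxgp".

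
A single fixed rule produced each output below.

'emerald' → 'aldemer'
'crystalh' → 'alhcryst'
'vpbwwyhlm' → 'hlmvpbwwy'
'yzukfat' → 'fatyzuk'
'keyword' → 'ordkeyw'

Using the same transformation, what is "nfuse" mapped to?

Each output is the input with this applied: move the last 3 characters to the front (rotate right by 3).
On "nfuse" that produces "usenf".

usenf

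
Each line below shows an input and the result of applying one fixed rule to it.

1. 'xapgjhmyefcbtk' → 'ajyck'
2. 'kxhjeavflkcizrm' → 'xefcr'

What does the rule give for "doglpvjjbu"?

The transformation: keep one character in every 3, starting at position 2 (positions 2nd, 5th, 8th, ...).
So "doglpvjjbu" becomes "opj".

opj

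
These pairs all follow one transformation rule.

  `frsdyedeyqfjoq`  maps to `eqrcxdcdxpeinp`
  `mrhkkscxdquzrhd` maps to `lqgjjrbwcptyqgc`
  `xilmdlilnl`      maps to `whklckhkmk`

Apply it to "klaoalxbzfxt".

The rule is to shift every letter 1 place backward in the alphabet (wrapping around).
Doing the same to "klaoalxbzfxt": "jkznzkwayews".

jkznzkwayews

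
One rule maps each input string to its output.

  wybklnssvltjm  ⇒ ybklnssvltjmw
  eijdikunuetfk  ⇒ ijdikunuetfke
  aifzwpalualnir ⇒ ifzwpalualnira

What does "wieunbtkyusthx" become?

ieunbtkyusthxw

Each output is the input with this applied: move the first character to the end.
So "wieunbtkyusthx" becomes "ieunbtkyusthxw".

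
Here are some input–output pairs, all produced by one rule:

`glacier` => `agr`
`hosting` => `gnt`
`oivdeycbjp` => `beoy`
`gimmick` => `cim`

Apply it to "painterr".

anr

Looking at the pairs, the operation is to sort the characters into alphabetical order, then keep one character in every 3, starting at position 1 (positions 1st, 4th, 7th, ...).
So "painterr" becomes "anr".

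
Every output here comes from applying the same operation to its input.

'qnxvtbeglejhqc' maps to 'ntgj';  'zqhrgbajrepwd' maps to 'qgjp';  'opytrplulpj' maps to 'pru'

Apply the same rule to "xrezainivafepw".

raif

Rule — delete the last character, then keep one character in every 3, starting at position 2 (positions 2nd, 5th, 8th, ...).
On "xrezainivafepw": the first step gives "xrezainivafep", and the second then gives "raif".
(Check on "zqhrgbajrepwd": → "zqhrgbajrepw" → "qgjp" ✓)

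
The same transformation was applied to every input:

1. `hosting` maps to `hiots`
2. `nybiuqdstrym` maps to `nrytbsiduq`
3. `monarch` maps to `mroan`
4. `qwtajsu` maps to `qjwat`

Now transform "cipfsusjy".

csiupsf

Each output is the input with this applied: delete the last 2 characters, then take characters alternately from the front and the back (1st, last, 2nd, 2nd-last, ...).
"cipfsusjy" → "cipfsus" → "csiupsf".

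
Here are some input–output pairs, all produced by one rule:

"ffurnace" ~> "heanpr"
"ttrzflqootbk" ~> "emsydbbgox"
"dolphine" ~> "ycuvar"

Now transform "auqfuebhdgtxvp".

Looking at the pairs, the operation is to shift every letter 13 places forward in the alphabet (wrapping around) — i.e. ROT13, then delete the first 2 characters.
"auqfuebhdgtxvp" → "nhdshrouqtgkic" → "dshrouqtgkic".

dshrouqtgkic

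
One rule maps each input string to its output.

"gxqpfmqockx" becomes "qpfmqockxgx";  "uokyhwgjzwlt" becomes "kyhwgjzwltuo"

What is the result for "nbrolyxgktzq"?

Each output is the input with this applied: move the first 2 characters to the end (rotate left by 2).
On "nbrolyxgktzq" that produces "rolyxgktzqnb".

rolyxgktzqnb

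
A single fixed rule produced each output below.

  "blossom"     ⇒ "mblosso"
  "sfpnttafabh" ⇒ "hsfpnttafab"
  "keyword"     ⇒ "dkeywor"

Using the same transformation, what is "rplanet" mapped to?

Each output is the input with this applied: move the last character to the front.
For "rplanet" the result is "trplane".

trplane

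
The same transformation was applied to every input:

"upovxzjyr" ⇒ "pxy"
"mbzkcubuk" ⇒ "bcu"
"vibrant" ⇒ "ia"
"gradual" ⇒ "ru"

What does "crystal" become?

The rule is to keep one character in every 3, starting at position 2 (positions 2nd, 5th, 8th, ...).
So "crystal" becomes "rt".

rt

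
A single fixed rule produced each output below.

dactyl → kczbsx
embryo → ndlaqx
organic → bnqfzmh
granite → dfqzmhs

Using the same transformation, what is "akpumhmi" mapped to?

The pattern: move the last character to the front, then shift every letter 1 place backward in the alphabet (wrapping around).
Doing the same to "akpumhmi": "hzjotlgl".

hzjotlgl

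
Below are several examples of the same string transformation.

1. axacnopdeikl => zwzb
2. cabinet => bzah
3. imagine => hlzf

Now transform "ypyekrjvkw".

xoxd

Each output is the input with this applied: shift every letter 1 place backward in the alphabet (wrapping around), then keep only the first 4 characters.
So "ypyekrjvkw" becomes "xoxd".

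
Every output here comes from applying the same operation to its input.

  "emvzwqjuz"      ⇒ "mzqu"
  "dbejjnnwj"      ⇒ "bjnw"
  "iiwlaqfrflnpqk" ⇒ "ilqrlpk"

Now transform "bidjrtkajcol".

ijtacl

The rule is to keep every other character starting from the second (positions 2nd, 4th, 6th, ...).
Applying that to "bidjrtkajcol" gives "ijtacl".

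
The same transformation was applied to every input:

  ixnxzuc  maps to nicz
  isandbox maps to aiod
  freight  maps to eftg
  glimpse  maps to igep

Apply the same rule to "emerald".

eeda

Rule — keep every other character starting from the first (positions 1st, 3rd, 5th, ...), then swap each adjacent pair of characters (1↔2, 3↔4, ...).
Working it through for "emerald": intermediate "eead", final "eeda".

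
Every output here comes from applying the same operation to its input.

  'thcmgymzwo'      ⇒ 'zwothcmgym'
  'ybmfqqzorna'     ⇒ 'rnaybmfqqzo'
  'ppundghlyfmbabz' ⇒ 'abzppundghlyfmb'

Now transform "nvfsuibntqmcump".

umpnvfsuibntqmc

In each case the input is transformed by: move the last 3 characters to the front (rotate right by 3).
Applying that to "nvfsuibntqmcump" gives "umpnvfsuibntqmc".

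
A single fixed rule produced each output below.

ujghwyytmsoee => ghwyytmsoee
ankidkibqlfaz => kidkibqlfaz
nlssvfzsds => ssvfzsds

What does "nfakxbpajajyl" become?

The rule is to delete the first 2 characters.
So "nfakxbpajajyl" becomes "akxbpajajyl".

akxbpajajyl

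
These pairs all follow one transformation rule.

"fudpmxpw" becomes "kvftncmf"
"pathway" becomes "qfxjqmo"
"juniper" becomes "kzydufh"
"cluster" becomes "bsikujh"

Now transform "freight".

Rule — swap each adjacent pair of characters (1↔2, 3↔4, ...), then shift every letter 10 places backward in the alphabet (wrapping around).
Starting from "freight": after the first operation, "rfiehgt"; after the second, "hvyuxwj".

hvyuxwj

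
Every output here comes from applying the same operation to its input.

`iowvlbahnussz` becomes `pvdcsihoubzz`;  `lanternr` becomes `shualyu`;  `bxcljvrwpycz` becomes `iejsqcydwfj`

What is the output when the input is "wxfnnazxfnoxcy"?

What's happening: shift every letter 7 places forward in the alphabet (wrapping around), then delete the last character.
"wxfnnazxfnoxcy" → "demuuhgemuvejf" → "demuuhgemuvej".

demuuhgemuvej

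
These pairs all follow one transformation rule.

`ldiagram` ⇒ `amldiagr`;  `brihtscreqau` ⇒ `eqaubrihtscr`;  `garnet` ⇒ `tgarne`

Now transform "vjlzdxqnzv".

nzvvjlzdxq

Looking at the pairs, the operation is to move the first 2 characters to the end (rotate left by 2), then swap the front and back halves of the string.
So "vjlzdxqnzv" becomes "nzvvjlzdxq".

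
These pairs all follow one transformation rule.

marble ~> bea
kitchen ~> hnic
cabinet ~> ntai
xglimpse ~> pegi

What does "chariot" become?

The transformation: move the last 3 characters to the front (rotate right by 3), then keep every other character starting from the first (positions 1st, 3rd, 5th, ...).
"chariot" → "iotchar" → "ithr".

ithr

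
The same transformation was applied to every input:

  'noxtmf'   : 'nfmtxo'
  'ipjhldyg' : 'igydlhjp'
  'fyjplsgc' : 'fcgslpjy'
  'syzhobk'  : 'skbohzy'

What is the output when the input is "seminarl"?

slranime

Looking at the pairs, the operation is to reverse the string, then move the last character to the front.
Working it through for "seminarl": intermediate "lranimes", final "slranime".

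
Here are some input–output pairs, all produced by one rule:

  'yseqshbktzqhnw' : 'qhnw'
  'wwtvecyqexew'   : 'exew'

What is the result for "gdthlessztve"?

Rule — keep only the last 4 characters.
Applying that to "gdthlessztve" gives "ztve".

ztve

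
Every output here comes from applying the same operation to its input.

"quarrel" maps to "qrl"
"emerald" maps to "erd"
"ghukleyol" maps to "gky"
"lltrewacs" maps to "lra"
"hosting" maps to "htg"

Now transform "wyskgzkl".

The transformation: keep one character in every 3, starting at position 1 (positions 1st, 4th, 7th, ...).
Doing the same to "wyskgzkl": "wkk".

wkk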